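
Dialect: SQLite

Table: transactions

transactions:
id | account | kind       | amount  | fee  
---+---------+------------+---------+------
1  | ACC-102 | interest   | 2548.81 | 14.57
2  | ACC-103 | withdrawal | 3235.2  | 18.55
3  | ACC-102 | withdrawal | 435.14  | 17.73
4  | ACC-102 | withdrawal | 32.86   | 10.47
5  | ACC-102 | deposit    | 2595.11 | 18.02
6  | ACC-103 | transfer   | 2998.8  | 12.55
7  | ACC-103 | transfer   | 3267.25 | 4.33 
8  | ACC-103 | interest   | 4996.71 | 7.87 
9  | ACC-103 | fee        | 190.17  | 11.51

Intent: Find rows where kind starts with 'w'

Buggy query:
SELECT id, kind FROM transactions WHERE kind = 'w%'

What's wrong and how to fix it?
Bug: '=' compares the literal string including the % character; pattern matching needs LIKE

Fix: Use LIKE for wildcard pattern matching

Corrected query:
SELECT id, kind FROM transactions WHERE kind LIKE 'w%'

Result:
id | kind      
---+-----------
2  | withdrawal
3  | withdrawal
4  | withdrawal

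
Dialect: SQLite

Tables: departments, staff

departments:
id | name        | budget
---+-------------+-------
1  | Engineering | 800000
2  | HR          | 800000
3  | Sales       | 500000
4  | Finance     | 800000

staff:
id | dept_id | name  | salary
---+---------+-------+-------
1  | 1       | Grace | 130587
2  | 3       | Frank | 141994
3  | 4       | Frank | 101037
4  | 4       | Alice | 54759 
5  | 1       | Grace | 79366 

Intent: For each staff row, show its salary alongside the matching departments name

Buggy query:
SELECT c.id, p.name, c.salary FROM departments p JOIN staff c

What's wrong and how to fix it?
Bug: Missing join condition: each staff row is matched to all departments rows instead of just its own

Fix: Add ON c.dept_id = p.id to the JOIN

Corrected query:
SELECT c.id, p.name, c.salary FROM departments p JOIN staff c ON c.dept_id = p.id

Result:
id | name        | salary
---+-------------+-------
1  | Engineering | 130587
2  | Sales       | 141994
3  | Finance     | 101037
4  | Finance     | 54759 
5  | Engineering | 79366 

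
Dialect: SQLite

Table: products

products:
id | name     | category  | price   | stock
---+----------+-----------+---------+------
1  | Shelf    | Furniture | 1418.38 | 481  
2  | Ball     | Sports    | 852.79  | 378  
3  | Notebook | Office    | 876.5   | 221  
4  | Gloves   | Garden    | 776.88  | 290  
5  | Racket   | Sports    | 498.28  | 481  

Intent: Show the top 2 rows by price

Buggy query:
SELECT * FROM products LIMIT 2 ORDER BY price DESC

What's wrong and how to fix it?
Bug: ORDER BY cannot follow LIMIT; LIMIT is the final clause

Fix: Sort with ORDER BY, then apply LIMIT

Corrected query:
SELECT * FROM products ORDER BY price DESC LIMIT 2

Result:
id | name     | category  | price   | stock
---+----------+-----------+---------+------
1  | Shelf    | Furniture | 1418.38 | 481  
3  | Notebook | Office    | 876.5   | 221  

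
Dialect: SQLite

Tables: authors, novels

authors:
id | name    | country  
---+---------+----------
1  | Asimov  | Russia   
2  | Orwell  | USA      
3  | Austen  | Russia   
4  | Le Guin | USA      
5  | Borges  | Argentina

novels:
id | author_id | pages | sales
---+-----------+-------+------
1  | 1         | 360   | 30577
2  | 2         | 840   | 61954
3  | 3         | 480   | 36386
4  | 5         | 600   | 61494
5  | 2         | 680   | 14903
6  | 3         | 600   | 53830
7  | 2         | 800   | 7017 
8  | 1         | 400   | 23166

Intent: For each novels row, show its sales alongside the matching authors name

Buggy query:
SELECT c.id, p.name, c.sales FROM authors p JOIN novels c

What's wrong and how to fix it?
Bug: JOIN with no ON clause produces a cartesian product; every novels row pairs with every authors row

Fix: Specify the join condition linking the foreign key to the parent id

Corrected query:
SELECT c.id, p.name, c.sales FROM authors p JOIN novels c ON c.author_id = p.id

Result:
id | name   | sales
---+--------+------
1  | Asimov | 30577
2  | Orwell | 61954
3  | Austen | 36386
4  | Borges | 61494
5  | Orwell | 14903
6  | Austen | 53830
7  | Orwell | 7017 
8  | Asimov | 23166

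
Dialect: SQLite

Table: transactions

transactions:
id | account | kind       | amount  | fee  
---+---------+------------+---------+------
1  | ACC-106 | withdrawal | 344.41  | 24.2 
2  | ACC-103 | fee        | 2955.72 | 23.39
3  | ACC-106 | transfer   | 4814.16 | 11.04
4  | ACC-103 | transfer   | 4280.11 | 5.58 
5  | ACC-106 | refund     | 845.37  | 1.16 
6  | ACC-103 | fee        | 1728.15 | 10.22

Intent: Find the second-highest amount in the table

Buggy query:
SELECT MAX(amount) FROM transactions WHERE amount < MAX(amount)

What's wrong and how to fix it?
Bug: The inner MAX is an aggregate inside WHERE, which is not allowed

Fix: Put the inner MAX in a scalar subquery

Corrected query:
SELECT MAX(amount) FROM transactions WHERE amount < (SELECT MAX(amount) FROM transactions)

Result:
MAX(amount)
-----------
4280.11    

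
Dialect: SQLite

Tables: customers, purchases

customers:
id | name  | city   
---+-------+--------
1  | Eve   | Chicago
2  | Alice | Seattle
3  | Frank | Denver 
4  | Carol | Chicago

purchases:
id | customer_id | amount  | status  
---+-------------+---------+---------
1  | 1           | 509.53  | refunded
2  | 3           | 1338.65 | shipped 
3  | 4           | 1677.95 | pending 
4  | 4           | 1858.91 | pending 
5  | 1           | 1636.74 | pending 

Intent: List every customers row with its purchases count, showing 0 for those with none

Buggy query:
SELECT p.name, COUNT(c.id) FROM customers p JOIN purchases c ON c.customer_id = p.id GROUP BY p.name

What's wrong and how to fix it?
Bug: An inner join excludes parents with zero children

Fix: Use LEFT JOIN so parents without children still appear (COUNT(c.id) gives 0)

Corrected query:
SELECT p.name, COUNT(c.id) FROM customers p LEFT JOIN purchases c ON c.customer_id = p.id GROUP BY p.name

Result:
name  | COUNT(c.id)
------+------------
Alice | 0          
Carol | 2          
Eve   | 2          
Frank | 1          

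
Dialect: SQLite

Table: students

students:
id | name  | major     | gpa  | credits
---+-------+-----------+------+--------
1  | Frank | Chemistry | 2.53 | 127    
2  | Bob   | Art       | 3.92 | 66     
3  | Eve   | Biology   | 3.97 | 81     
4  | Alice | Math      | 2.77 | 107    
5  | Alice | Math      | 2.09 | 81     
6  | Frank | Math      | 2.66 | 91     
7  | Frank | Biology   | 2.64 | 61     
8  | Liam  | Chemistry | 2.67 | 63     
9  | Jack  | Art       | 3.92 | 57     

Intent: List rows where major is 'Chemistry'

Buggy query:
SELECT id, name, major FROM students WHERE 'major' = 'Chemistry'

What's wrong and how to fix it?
Bug: 'major' in single quotes is a string literal, not the column; the comparison is literal-vs-literal and never true

Fix: Reference the column as major without single quotes

Corrected query:
SELECT id, name, major FROM students WHERE major = 'Chemistry'

Result:
id | name  | major    
---+-------+----------
1  | Frank | Chemistry
8  | Liam  | Chemistry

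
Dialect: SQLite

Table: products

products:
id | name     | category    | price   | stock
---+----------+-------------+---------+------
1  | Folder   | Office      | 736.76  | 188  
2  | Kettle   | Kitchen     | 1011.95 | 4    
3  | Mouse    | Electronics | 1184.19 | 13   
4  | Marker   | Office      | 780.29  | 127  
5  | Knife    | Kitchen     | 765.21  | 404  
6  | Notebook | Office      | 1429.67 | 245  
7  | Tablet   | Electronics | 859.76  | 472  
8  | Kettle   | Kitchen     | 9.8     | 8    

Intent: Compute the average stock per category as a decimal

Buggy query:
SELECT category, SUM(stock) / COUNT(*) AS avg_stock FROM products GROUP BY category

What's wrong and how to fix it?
Bug: SUM(stock) and COUNT(*) are both integers; the division truncates the fractional part

Fix: Multiply by 1.0 (or CAST to REAL) to force floating-point division

Corrected query:
SELECT category, SUM(stock) * 1.0 / COUNT(*) AS avg_stock FROM products GROUP BY category

Result:
category    | avg_stock 
------------+-----------
Electronics | 242.5     
Kitchen     | 138.666667
Office      | 186.666667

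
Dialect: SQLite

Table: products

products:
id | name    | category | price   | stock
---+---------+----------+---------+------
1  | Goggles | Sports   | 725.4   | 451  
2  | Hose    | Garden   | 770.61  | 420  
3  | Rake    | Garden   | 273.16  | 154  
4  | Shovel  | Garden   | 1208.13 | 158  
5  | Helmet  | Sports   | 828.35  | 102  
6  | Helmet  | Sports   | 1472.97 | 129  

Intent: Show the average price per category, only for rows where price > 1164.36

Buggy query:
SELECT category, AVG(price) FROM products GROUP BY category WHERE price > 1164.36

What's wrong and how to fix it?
Bug: WHERE cannot follow GROUP BY

Fix: Place WHERE between FROM and GROUP BY

Corrected query:
SELECT category, AVG(price) FROM products WHERE price > 1164.36 GROUP BY category

Result:
category | AVG(price)
---------+-----------
Garden   | 1208.13   
Sports   | 1472.97   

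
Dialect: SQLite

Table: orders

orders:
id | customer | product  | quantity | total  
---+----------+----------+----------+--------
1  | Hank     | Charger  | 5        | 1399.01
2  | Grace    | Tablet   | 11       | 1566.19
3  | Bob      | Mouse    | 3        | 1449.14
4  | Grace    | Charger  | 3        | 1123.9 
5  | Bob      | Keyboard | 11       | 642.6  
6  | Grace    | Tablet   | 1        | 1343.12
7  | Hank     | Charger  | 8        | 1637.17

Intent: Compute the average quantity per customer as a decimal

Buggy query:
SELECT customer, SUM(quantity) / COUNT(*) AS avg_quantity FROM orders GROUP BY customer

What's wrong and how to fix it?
Bug: SUM(quantity) and COUNT(*) are both integers; the division truncates the fractional part

Fix: Cast one side to REAL so the division keeps the fractional part

Corrected query:
SELECT customer, SUM(quantity) * 1.0 / COUNT(*) AS avg_quantity FROM orders GROUP BY customer

Result:
customer | avg_quantity
---------+-------------
Bob      | 7           
Grace    | 5           
Hank     | 6.5         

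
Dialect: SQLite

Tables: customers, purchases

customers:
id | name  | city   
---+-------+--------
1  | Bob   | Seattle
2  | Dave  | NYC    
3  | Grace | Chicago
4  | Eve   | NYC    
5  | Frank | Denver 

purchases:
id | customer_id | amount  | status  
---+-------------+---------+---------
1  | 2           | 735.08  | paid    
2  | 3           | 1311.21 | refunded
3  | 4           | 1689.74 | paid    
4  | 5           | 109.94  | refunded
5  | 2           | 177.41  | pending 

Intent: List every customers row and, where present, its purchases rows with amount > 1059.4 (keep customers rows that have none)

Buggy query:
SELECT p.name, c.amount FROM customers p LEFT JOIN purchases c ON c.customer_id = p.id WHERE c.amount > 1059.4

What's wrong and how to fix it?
Bug: A WHERE condition on the right-hand table after LEFT JOIN drops unmatched parents

Fix: Move the right-table condition into the ON clause so unmatched parents are kept

Corrected query:
SELECT p.name, c.amount FROM customers p LEFT JOIN purchases c ON c.customer_id = p.id AND c.amount > 1059.4

Result:
name  | amount 
------+--------
Bob   | NULL   
Dave  | NULL   
Grace | 1311.21
Eve   | 1689.74
Frank | NULL   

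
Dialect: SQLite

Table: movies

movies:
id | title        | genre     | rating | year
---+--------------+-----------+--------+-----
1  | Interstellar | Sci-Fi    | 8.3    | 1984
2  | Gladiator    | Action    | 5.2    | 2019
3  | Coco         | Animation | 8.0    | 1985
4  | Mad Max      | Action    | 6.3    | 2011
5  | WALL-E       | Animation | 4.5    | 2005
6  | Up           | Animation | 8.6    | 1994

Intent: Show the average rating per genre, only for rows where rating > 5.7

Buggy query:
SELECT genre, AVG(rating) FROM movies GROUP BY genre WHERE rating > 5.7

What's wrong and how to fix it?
Bug: Row-level WHERE must come before GROUP BY in the clause order

Fix: Move the WHERE clause before GROUP BY

Corrected query:
SELECT genre, AVG(rating) FROM movies WHERE rating > 5.7 GROUP BY genre

Result:
genre     | AVG(rating)
----------+------------
Action    | 6.3        
Animation | 8.3        
Sci-Fi    | 8.3        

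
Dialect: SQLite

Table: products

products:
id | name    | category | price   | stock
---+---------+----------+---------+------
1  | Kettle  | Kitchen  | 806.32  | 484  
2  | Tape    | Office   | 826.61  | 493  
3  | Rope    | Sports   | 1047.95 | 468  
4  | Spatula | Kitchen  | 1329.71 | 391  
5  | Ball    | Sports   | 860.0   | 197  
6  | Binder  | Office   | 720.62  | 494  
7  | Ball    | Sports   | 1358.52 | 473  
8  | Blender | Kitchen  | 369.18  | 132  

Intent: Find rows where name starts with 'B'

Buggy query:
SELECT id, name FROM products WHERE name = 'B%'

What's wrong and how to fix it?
Bug: Wildcards only work with LIKE; '=' treats '%' as a literal character

Fix: Replace '=' with LIKE so 'B%' is treated as a pattern

Corrected query:
SELECT id, name FROM products WHERE name LIKE 'B%'

Result:
id | name   
---+--------
5  | Ball   
6  | Binder 
7  | Ball   
8  | Blender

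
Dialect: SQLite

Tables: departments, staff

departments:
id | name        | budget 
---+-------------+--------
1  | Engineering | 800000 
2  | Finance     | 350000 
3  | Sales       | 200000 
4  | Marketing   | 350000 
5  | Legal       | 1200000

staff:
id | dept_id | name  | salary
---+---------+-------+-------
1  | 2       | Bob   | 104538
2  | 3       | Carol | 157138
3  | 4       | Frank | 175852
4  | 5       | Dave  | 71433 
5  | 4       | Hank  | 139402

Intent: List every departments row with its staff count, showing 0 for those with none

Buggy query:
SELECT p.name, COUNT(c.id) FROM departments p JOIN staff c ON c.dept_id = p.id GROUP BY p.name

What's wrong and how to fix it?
Bug: An inner join excludes parents with zero children

Fix: Switch to LEFT JOIN to retain unmatched parent rows

Corrected query:
SELECT p.name, COUNT(c.id) FROM departments p LEFT JOIN staff c ON c.dept_id = p.id GROUP BY p.name

Result:
name        | COUNT(c.id)
------------+------------
Engineering | 0          
Finance     | 1          
Legal       | 1          
Marketing   | 2          
Sales       | 1          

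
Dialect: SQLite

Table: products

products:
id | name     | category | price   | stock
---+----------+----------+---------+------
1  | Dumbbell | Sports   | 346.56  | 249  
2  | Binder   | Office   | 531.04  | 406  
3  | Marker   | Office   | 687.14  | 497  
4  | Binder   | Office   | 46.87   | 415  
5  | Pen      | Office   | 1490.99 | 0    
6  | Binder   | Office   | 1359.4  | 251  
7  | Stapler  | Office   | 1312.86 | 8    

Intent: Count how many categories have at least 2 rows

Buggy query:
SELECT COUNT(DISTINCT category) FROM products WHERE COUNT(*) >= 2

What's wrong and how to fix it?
Bug: COUNT(*) cannot appear in WHERE; the per-group count doesn't exist yet

Fix: Group first with HAVING COUNT(*) >= 2, then COUNT the resulting groups

Corrected query:
SELECT COUNT(*) FROM (SELECT category FROM products GROUP BY category HAVING COUNT(*) >= 2)

Result:
COUNT(*)
--------
1       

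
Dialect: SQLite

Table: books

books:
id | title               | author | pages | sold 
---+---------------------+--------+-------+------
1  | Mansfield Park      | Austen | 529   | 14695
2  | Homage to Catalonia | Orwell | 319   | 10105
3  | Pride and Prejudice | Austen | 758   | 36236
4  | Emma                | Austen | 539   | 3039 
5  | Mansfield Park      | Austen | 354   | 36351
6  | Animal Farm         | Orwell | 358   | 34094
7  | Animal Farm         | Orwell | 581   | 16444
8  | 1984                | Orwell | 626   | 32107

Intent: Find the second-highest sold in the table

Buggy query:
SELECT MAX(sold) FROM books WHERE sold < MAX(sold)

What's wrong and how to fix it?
Bug: The inner MAX is an aggregate inside WHERE, which is not allowed

Fix: Put the inner MAX in a scalar subquery

Corrected query:
SELECT MAX(sold) FROM books WHERE sold < (SELECT MAX(sold) FROM books)

Result:
MAX(sold)
---------
36236    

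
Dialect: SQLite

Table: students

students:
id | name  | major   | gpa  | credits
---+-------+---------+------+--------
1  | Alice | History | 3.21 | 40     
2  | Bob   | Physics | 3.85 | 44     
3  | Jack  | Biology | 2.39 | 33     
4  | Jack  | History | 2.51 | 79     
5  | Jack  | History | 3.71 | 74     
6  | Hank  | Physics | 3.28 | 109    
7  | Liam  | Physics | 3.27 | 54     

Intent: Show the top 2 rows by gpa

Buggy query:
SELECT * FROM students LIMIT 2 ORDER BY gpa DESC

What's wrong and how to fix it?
Bug: LIMIT must come after ORDER BY

Fix: Swap the clauses: ORDER BY first, then LIMIT

Corrected query:
SELECT * FROM students ORDER BY gpa DESC LIMIT 2

Result:
id | name | major   | gpa  | credits
---+------+---------+------+--------
2  | Bob  | Physics | 3.85 | 44     
5  | Jack | History | 3.71 | 74     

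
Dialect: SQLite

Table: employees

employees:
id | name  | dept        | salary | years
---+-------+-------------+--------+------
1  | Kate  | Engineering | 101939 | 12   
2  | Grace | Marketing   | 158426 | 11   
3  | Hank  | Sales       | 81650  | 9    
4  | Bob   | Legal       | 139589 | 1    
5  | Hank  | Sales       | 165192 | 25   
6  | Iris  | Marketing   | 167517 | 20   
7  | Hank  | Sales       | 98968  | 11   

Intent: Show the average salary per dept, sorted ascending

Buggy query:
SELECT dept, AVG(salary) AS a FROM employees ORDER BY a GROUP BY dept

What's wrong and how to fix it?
Bug: GROUP BY must precede ORDER BY

Fix: Reorder: SELECT … FROM … GROUP BY … ORDER BY …

Corrected query:
SELECT dept, AVG(salary) AS a FROM employees GROUP BY dept ORDER BY a

Result:
dept        | a       
------------+---------
Engineering | 101939  
Sales       | 115270  
Legal       | 139589  
Marketing   | 162971.5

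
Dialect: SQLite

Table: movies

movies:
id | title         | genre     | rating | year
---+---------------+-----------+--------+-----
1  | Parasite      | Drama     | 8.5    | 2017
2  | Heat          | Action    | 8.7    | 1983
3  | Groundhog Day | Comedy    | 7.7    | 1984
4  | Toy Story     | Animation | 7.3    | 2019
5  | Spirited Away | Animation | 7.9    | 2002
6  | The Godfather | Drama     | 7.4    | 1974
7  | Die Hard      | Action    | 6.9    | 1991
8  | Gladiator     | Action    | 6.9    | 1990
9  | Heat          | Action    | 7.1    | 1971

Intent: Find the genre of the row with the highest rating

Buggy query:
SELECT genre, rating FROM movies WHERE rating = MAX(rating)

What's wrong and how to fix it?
Bug: MAX(rating) is an aggregate and cannot be used directly in WHERE

Fix: Wrap MAX in a scalar subquery so WHERE compares against a single value

Corrected query:
SELECT genre, rating FROM movies WHERE rating = (SELECT MAX(rating) FROM movies)

Result:
genre  | rating
-------+-------
Action | 8.7   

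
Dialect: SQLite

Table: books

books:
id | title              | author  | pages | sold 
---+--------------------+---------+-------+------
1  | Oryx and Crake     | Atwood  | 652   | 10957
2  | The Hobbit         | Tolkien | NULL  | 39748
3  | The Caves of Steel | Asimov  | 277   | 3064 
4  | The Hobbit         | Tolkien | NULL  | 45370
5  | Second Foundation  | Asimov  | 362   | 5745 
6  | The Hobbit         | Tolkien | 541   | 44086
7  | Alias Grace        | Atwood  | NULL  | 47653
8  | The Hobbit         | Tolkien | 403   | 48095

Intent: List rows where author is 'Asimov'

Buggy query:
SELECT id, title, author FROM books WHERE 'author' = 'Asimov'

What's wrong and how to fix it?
Bug: 'author' in single quotes is a string literal, not the column; the comparison is literal-vs-literal and never true

Fix: Reference the column as author without single quotes

Corrected query:
SELECT id, title, author FROM books WHERE author = 'Asimov'

Result:
id | title              | author
---+--------------------+-------
3  | The Caves of Steel | Asimov
5  | Second Foundation  | Asimov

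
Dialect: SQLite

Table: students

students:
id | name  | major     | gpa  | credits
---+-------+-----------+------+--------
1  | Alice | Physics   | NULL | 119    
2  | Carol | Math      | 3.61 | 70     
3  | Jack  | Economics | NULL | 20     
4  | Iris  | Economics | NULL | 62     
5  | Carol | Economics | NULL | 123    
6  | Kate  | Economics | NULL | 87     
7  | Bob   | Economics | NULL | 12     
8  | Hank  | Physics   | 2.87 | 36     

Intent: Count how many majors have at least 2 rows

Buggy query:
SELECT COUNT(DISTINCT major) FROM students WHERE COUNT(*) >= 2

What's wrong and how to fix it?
Bug: COUNT(*) cannot appear in WHERE; the per-group count doesn't exist yet

Fix: Use a subquery that GROUPs and filters with HAVING, then count its rows

Corrected query:
SELECT COUNT(*) FROM (SELECT major FROM students GROUP BY major HAVING COUNT(*) >= 2)

Result:
COUNT(*)
--------
2       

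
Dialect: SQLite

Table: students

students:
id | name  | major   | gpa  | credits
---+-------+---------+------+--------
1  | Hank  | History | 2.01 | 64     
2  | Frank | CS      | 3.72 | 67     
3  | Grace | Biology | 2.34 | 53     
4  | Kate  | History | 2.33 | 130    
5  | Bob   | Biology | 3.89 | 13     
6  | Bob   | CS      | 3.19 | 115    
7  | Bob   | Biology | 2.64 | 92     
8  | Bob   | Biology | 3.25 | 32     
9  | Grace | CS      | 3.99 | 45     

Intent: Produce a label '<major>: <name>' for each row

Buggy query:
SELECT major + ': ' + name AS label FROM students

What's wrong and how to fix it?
Bug: SQLite uses || for string concatenation; + coerces text to numbers (yielding 0)

Fix: Replace + with || to concatenate text

Corrected query:
SELECT major || ': ' || name AS label FROM students

Result:
label         
--------------
History: Hank 
CS: Frank     
Biology: Grace
History: Kate 
Biology: Bob  
CS: Bob       
Biology: Bob  
Biology: Bob  
CS: Grace     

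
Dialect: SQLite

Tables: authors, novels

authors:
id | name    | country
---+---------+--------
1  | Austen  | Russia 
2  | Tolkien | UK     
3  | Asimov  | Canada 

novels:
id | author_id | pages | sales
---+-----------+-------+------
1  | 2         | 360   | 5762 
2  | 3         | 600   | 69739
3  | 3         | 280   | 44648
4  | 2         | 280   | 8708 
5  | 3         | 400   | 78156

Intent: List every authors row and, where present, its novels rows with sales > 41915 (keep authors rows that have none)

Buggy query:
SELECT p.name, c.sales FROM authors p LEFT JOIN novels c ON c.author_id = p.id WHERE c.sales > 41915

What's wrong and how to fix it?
Bug: A WHERE condition on the right-hand table after LEFT JOIN drops unmatched parents

Fix: Put 'c.sales > 41915' in the JOIN's ON clause instead of WHERE

Corrected query:
SELECT p.name, c.sales FROM authors p LEFT JOIN novels c ON c.author_id = p.id AND c.sales > 41915

Result:
name    | sales
--------+------
Austen  | NULL 
Tolkien | NULL 
Asimov  | 44648
Asimov  | 69739
Asimov  | 78156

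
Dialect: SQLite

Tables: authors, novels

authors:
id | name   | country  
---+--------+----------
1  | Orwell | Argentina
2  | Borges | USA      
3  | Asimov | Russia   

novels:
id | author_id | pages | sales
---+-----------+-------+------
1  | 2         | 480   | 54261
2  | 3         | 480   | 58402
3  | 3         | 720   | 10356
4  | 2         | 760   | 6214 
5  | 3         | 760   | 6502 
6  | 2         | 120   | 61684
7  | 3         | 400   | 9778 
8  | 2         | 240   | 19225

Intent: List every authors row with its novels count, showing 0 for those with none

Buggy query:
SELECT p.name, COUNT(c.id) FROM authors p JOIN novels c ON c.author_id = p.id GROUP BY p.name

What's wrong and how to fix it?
Bug: INNER JOIN drops authors rows that have no matching novels rows

Fix: Switch to LEFT JOIN to retain unmatched parent rows

Corrected query:
SELECT p.name, COUNT(c.id) FROM authors p LEFT JOIN novels c ON c.author_id = p.id GROUP BY p.name

Result:
name   | COUNT(c.id)
-------+------------
Asimov | 4          
Borges | 4          
Orwell | 0          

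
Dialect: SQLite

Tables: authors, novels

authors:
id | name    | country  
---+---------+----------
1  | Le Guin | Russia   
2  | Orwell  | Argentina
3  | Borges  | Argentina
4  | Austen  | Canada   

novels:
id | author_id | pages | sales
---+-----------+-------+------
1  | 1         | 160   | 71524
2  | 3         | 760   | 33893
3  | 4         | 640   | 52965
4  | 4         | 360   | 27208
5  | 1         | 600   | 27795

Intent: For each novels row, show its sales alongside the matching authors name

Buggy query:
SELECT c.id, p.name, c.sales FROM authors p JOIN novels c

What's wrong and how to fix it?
Bug: Missing join condition: each novels row is matched to all authors rows instead of just its own

Fix: Specify the join condition linking the foreign key to the parent id

Corrected query:
SELECT c.id, p.name, c.sales FROM authors p JOIN novels c ON c.author_id = p.id

Result:
id | name    | sales
---+---------+------
1  | Le Guin | 71524
2  | Borges  | 33893
3  | Austen  | 52965
4  | Austen  | 27208
5  | Le Guin | 27795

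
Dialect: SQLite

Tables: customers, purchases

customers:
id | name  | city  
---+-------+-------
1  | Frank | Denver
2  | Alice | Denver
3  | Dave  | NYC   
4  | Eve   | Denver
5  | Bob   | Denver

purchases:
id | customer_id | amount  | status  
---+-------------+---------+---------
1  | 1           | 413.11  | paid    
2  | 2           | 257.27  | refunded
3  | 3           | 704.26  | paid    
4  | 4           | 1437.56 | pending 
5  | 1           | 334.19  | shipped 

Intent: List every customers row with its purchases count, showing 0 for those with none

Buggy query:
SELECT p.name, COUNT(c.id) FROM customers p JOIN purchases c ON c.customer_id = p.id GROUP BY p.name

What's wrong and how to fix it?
Bug: INNER JOIN drops customers rows that have no matching purchases rows

Fix: Use LEFT JOIN so parents without children still appear (COUNT(c.id) gives 0)

Corrected query:
SELECT p.name, COUNT(c.id) FROM customers p LEFT JOIN purchases c ON c.customer_id = p.id GROUP BY p.name

Result:
name  | COUNT(c.id)
------+------------
Alice | 1          
Bob   | 0          
Dave  | 1          
Eve   | 1          
Frank | 2          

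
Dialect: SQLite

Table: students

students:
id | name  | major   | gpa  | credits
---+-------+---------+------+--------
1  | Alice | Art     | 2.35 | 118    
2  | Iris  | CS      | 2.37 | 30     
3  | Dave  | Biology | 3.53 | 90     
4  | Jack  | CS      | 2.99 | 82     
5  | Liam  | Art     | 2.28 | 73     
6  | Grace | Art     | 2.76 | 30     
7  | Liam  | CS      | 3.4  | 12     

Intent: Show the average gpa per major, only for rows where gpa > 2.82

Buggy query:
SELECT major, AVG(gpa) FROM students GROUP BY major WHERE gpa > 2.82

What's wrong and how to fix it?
Bug: Row-level WHERE must come before GROUP BY in the clause order

Fix: Move the WHERE clause before GROUP BY

Corrected query:
SELECT major, AVG(gpa) FROM students WHERE gpa > 2.82 GROUP BY major

Result:
major   | AVG(gpa)
--------+---------
Biology | 3.53    
CS      | 3.195   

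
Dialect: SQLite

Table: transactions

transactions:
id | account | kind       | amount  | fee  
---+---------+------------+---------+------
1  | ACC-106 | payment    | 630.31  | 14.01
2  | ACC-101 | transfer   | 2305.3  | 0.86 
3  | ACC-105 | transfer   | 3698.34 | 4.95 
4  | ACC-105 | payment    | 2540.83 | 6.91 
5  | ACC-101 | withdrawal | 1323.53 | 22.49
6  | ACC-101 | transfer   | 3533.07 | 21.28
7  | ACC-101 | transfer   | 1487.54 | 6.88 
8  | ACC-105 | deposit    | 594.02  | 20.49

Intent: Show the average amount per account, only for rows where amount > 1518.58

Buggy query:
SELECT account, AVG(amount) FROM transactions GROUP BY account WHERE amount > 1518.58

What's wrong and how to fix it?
Bug: Row-level WHERE must come before GROUP BY in the clause order

Fix: Move the WHERE clause before GROUP BY

Corrected query:
SELECT account, AVG(amount) FROM transactions WHERE amount > 1518.58 GROUP BY account

Result:
account | AVG(amount)
--------+------------
ACC-101 | 2919.185   
ACC-105 | 3119.585   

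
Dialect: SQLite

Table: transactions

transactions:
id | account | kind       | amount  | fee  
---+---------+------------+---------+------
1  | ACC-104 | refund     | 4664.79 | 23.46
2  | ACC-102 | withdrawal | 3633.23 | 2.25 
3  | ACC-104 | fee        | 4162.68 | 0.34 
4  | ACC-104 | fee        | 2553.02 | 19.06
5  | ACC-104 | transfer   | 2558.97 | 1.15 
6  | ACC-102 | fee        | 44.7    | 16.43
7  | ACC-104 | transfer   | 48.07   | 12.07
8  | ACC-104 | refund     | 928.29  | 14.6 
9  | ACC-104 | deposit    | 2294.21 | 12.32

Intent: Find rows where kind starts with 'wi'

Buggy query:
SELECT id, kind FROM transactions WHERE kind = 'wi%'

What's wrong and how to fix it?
Bug: '=' compares the literal string including the % character; pattern matching needs LIKE

Fix: Use LIKE for wildcard pattern matching

Corrected query:
SELECT id, kind FROM transactions WHERE kind LIKE 'wi%'

Result:
id | kind      
---+-----------
2  | withdrawal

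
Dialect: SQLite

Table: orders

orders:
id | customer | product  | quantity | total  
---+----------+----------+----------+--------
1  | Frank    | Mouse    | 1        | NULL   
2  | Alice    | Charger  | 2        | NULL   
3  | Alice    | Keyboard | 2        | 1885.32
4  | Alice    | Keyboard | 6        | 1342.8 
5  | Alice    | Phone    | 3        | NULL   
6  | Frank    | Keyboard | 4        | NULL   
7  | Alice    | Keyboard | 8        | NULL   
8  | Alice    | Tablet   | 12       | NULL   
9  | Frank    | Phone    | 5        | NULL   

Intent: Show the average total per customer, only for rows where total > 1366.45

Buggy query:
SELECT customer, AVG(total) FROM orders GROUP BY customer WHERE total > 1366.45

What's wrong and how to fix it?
Bug: Row-level WHERE must come before GROUP BY in the clause order

Fix: Place WHERE between FROM and GROUP BY

Corrected query:
SELECT customer, AVG(total) FROM orders WHERE total > 1366.45 GROUP BY customer

Result:
customer | AVG(total)
---------+-----------
Alice    | 1885.32   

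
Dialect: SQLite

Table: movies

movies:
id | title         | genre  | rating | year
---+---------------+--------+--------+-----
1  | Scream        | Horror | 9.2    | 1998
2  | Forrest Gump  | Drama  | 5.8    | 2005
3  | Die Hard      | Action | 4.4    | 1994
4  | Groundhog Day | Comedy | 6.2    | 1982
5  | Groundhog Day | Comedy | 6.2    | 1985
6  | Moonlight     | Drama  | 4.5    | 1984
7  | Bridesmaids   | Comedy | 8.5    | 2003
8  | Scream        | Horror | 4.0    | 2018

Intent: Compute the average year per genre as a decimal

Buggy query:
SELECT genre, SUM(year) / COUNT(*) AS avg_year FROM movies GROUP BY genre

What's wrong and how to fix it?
Bug: SUM(year) and COUNT(*) are both integers; the division truncates the fractional part

Fix: Multiply by 1.0 (or CAST to REAL) to force floating-point division

Corrected query:
SELECT genre, SUM(year) * 1.0 / COUNT(*) AS avg_year FROM movies GROUP BY genre

Result:
genre  | avg_year
-------+---------
Action | 1994    
Comedy | 1990    
Drama  | 1994.5  
Horror | 2008    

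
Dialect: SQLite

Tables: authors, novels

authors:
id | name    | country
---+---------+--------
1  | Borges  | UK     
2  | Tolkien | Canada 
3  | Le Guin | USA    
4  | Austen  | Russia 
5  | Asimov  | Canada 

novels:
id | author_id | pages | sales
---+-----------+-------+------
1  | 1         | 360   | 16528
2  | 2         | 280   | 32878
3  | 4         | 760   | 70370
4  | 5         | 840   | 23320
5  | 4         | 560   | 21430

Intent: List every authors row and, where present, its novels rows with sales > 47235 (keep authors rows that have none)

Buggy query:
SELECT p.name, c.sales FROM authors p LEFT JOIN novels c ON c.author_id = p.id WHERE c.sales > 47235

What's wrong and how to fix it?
Bug: Filtering c.sales in WHERE discards the NULL rows produced by LEFT JOIN, turning it into an inner join

Fix: Put 'c.sales > 47235' in the JOIN's ON clause instead of WHERE

Corrected query:
SELECT p.name, c.sales FROM authors p LEFT JOIN novels c ON c.author_id = p.id AND c.sales > 47235

Result:
name    | sales
--------+------
Borges  | NULL 
Tolkien | NULL 
Le Guin | NULL 
Austen  | 70370
Asimov  | NULL 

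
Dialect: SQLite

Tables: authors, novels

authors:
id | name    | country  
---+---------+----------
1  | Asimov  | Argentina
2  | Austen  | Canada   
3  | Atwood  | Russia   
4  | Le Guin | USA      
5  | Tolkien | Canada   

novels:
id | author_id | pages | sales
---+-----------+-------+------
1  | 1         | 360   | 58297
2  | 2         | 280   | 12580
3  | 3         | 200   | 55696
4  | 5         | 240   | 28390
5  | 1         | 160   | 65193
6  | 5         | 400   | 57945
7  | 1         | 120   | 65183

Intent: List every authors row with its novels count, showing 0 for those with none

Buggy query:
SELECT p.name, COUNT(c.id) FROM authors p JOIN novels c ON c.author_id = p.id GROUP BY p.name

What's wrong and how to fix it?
Bug: An inner join excludes parents with zero children

Fix: Switch to LEFT JOIN to retain unmatched parent rows

Corrected query:
SELECT p.name, COUNT(c.id) FROM authors p LEFT JOIN novels c ON c.author_id = p.id GROUP BY p.name

Result:
name    | COUNT(c.id)
--------+------------
Asimov  | 3          
Atwood  | 1          
Austen  | 1          
Le Guin | 0          
Tolkien | 2          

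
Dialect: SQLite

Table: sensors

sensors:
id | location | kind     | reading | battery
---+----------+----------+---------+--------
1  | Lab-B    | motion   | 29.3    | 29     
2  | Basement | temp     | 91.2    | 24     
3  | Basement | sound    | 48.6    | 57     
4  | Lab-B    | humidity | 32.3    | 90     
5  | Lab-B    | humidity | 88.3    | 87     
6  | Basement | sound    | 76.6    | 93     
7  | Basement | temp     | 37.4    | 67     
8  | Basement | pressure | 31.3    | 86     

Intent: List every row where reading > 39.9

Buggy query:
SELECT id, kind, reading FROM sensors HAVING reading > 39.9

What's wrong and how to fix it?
Bug: HAVING filters the output of aggregation, but this query has no GROUP BY and no aggregate functions, so SQLite rejects it (HAVING clause on a non-aggregate query); the condition here is per row

Fix: Use WHERE for row-level filtering

Corrected query:
SELECT id, kind, reading FROM sensors WHERE reading > 39.9

Result:
id | kind     | reading
---+----------+--------
2  | temp     | 91.2   
3  | sound    | 48.6   
5  | humidity | 88.3   
6  | sound    | 76.6   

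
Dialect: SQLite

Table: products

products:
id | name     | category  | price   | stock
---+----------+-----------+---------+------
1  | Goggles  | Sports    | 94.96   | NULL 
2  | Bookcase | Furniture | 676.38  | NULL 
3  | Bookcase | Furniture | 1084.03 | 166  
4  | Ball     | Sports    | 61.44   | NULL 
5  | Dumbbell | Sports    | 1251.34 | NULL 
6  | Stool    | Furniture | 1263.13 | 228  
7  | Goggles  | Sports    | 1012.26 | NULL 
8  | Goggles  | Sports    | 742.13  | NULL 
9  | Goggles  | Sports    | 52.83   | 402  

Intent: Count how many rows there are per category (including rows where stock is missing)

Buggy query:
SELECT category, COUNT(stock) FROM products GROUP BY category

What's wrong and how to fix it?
Bug: COUNT(stock) skips NULLs, so groups with missing stock are undercounted

Fix: Use COUNT(*) to count all rows regardless of NULL

Corrected query:
SELECT category, COUNT(*) FROM products GROUP BY category

Result:
category  | COUNT(*)
----------+---------
Furniture | 3       
Sports    | 6       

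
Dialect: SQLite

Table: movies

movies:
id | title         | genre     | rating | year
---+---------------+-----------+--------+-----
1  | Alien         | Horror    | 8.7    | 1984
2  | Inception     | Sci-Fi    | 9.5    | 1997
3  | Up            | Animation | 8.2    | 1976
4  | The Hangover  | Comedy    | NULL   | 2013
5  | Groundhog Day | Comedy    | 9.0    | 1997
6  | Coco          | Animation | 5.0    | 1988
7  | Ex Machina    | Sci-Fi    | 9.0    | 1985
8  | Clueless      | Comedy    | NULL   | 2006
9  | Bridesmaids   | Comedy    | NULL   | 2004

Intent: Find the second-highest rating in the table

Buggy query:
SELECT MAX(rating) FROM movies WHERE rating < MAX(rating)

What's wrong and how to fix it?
Bug: MAX(rating) on the right of the comparison is an aggregate-in-WHERE error

Fix: Put the inner MAX in a scalar subquery

Corrected query:
SELECT MAX(rating) FROM movies WHERE rating < (SELECT MAX(rating) FROM movies)

Result:
MAX(rating)
-----------
9          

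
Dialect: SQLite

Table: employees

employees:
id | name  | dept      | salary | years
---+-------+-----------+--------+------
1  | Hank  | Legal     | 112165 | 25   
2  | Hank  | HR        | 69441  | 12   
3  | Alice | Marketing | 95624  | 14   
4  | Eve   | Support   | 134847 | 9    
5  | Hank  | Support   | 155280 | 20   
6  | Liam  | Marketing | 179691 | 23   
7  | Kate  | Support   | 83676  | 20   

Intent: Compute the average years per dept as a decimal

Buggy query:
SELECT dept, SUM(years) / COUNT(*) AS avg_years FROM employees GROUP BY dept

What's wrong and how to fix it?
Bug: SUM(years) and COUNT(*) are both integers; the division truncates the fractional part

Fix: Cast one side to REAL so the division keeps the fractional part

Corrected query:
SELECT dept, SUM(years) * 1.0 / COUNT(*) AS avg_years FROM employees GROUP BY dept

Result:
dept      | avg_years
----------+----------
HR        | 12       
Legal     | 25       
Marketing | 18.5     
Support   | 16.333333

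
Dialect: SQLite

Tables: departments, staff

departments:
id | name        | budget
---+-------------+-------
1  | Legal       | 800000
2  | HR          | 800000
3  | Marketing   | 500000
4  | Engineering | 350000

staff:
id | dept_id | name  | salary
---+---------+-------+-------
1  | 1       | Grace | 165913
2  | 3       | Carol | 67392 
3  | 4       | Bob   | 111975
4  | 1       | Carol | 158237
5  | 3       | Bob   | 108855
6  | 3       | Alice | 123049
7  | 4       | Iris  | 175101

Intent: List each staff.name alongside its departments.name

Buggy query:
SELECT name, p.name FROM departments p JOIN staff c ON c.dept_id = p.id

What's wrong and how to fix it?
Bug: 'name' exists in both joined tables, so the database can't tell which one is meant

Fix: Qualify the column with its table alias (c.name)

Corrected query:
SELECT c.name, p.name FROM departments p JOIN staff c ON c.dept_id = p.id

Result:
name  | name       
------+------------
Grace | Legal      
Carol | Marketing  
Bob   | Engineering
Carol | Legal      
Bob   | Marketing  
Alice | Marketing  
Iris  | Engineering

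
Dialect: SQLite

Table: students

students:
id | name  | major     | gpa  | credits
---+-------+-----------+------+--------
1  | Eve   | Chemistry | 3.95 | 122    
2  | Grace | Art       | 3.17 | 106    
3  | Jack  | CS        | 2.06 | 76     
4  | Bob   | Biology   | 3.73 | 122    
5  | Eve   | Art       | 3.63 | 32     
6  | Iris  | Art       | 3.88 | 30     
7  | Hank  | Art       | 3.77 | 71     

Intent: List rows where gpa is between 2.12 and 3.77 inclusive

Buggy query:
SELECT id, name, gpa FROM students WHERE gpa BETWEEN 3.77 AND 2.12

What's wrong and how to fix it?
Bug: BETWEEN expects the lower bound first; with 3.77 AND 2.12 the range is empty

Fix: Swap the bounds so the smaller value comes first

Corrected query:
SELECT id, name, gpa FROM students WHERE gpa BETWEEN 2.12 AND 3.77

Result:
id | name  | gpa 
---+-------+-----
2  | Grace | 3.17
4  | Bob   | 3.73
5  | Eve   | 3.63
7  | Hank  | 3.77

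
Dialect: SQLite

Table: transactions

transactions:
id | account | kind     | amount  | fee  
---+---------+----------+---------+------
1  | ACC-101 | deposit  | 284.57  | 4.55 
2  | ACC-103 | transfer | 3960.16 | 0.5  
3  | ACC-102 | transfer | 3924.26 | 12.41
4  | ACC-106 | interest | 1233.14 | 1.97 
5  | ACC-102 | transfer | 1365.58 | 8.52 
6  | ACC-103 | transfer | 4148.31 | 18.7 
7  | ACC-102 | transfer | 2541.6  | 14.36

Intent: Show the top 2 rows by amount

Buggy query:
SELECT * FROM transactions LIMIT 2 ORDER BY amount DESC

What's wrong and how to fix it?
Bug: ORDER BY cannot follow LIMIT; LIMIT is the final clause

Fix: Swap the clauses: ORDER BY first, then LIMIT

Corrected query:
SELECT * FROM transactions ORDER BY amount DESC LIMIT 2

Result:
id | account | kind     | amount  | fee 
---+---------+----------+---------+-----
6  | ACC-103 | transfer | 4148.31 | 18.7
2  | ACC-103 | transfer | 3960.16 | 0.5 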